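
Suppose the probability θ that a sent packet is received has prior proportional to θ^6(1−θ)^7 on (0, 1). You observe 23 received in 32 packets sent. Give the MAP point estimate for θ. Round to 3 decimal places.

The prior density ∝ θ^6(1−θ)^7 is the kernel of Beta(7, 8).
Data: 23 successes in 32 trials. The binomial likelihood contributes θ^23(1−θ)^9, so the posterior is Beta(7+23, 8+9) = Beta(30, 17).
For Beta(a, b) with a, b > 1 the mode is (a−1)/(a+b−2) = 29/45 ≈ 0.644.

θ̂_MAP = 0.644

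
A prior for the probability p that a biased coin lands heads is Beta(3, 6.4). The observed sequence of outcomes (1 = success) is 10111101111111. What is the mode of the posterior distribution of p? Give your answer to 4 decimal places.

Prior: Beta(3, 6.4).
Data: 12 successes in 14 trials (from the sequence). The binomial likelihood contributes p^12(1−p)^2, so the posterior is Beta(3+12, 6.4+2) = Beta(15, 8.4).
For Beta(a, b) with a, b > 1 the mode is (a−1)/(a+b−2) = 14/21.4 ≈ 0.6542.

p̂_MAP = 0.6542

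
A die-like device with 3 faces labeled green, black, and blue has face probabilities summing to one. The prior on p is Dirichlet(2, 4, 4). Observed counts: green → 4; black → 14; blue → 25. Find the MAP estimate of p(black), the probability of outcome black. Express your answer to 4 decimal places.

MAP estimate of p(black) = 0.3400

The posterior is Dirichlet(αᵢ + nᵢ) = Dirichlet(6, 18, 29).
For a Dirichlet(a₁,…,a_K) with all aᵢ > 1, the mode has j-th component (aⱼ − 1)/(Σaᵢ − K).
Here Σaᵢ = 53 and K = 3, so p(black) = (18 − 1)/(53 − 3) = 17/50 ≈ 0.3400.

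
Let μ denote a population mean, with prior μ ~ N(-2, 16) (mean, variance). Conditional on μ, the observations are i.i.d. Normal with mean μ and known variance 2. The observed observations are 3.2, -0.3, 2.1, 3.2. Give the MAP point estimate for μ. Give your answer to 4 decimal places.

μ̂_MAP = 1.9273

n = 4; x̄ = (3.2 + (-0.3) + 2.1 + 3.2)/4 = 8.2/4 = 2.05.
For a Normal prior and Normal likelihood with known variance, the posterior is Normal; its mode equals its mean, the precision-weighted average.
Prior precision 1/σ₀² = 1/16 = 0.0625; data precision n/σ² = 4/2 = 2.
μ̂ = (0.0625·(-2) + 2·2.05) / (0.0625 + 2) = 3.975/2.0625 = 106/55 ≈ 1.9273.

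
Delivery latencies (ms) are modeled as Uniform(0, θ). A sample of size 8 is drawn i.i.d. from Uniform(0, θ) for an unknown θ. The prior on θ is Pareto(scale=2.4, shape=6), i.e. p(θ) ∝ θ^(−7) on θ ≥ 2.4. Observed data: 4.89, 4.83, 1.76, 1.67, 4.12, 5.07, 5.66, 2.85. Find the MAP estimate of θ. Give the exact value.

θ̂_MAP = 5.66

The Uniform(0, θ) likelihood is θ^(−n) for θ ≥ max(xᵢ), zero otherwise. Here max(xᵢ) = 5.66.
Posterior ∝ θ^(−7) · θ^(−8) = θ^(−15) on θ ≥ max(2.4, 5.66) = 5.66.
This density is strictly decreasing in θ, so the posterior mode lies at the lower boundary of the support.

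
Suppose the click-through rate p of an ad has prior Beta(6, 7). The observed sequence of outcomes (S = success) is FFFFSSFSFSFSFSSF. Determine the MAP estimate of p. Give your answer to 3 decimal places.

Prior: Beta(6, 7).
Data: 7 successes in 16 trials (from the sequence). The binomial likelihood contributes p^7(1−p)^9, so the posterior is Beta(6+7, 7+9) = Beta(13, 16).
For Beta(a, b) with a, b > 1 the mode is (a−1)/(a+b−2) = 12/27 ≈ 0.444.

p̂_MAP = 0.444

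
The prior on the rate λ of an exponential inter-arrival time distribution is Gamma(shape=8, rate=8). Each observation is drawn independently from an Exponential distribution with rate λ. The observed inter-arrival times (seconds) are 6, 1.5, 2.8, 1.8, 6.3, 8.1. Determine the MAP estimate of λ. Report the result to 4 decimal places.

λ̂_MAP = 0.3768

The Exponential(rate=λ) likelihood is ∝ λ^n e^(−λΣtᵢ). Here n = 6 and Σtᵢ = 6 + 1.5 + 2.8 + 1.8 + 6.3 + 8.1 = 26.5.
Posterior ∝ λ^7e^(−8λ) · λ^6e^(−26.5λ) = λ^13e^(−34.5λ), i.e. Gamma(14, 34.5).
Mode = (a−1)/b = 13/34.5 ≈ 0.3768.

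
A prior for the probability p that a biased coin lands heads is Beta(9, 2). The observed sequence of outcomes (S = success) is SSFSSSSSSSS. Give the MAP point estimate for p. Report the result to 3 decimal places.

Prior: Beta(9, 2).
Data: 10 successes in 11 trials (from the sequence). The binomial likelihood contributes p^10(1−p)^1, so the posterior is Beta(9+10, 2+1) = Beta(19, 3).
For Beta(a, b) with a, b > 1 the mode is (a−1)/(a+b−2) = 18/20 ≈ 0.900.

p̂_MAP = 0.900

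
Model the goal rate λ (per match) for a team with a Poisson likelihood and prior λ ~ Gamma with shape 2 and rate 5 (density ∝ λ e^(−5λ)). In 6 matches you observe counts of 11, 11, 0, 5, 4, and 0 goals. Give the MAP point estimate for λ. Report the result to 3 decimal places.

λ̂_MAP = 2.909

Σxᵢ = 11+11+0+5+4+0 = 31, with n = 6.
Posterior ∝ λe^(−5λ) · λ^31e^(−6λ) = λ^32e^(−11λ), i.e. Gamma(shape=33, rate=11).
The mode of a Gamma(a, b) with a ≥ 1 (shape–rate) is (a−1)/b = 32/11 ≈ 2.909.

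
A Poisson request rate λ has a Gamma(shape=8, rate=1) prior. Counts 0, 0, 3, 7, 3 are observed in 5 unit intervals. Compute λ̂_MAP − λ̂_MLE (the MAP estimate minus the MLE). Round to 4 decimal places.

Σxᵢ = 13. Posterior is Gamma(21, 6); MAP = (21−1)/6 = 20/6 ≈ 3.33333.
MLE = x̄ = 13/5 ≈ 2.60000.
Difference = 20/6 − 13/5 = 11/15 ≈ 0.7333.

MAP − MLE = 0.7333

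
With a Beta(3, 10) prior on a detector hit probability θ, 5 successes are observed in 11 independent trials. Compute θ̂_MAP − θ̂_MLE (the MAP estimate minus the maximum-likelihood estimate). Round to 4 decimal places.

Posterior is Beta(8, 16); MAP = (8−1)/(24−2) = 7/22 ≈ 0.31818.
MLE ignores the prior: θ̂_MLE = k/n = 5/11 ≈ 0.45455.
Difference = 7/22 − 5/11 = -3/22 ≈ -0.1364.

MAP − MLE = -0.1364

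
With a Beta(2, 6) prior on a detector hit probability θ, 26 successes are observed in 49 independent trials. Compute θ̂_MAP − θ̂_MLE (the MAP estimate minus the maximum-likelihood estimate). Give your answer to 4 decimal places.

Posterior is Beta(28, 29); MAP = (28−1)/(57−2) = 27/55 ≈ 0.49091.
MLE ignores the prior: θ̂_MLE = k/n = 26/49 ≈ 0.53061.
Difference = 27/55 − 26/49 = -107/2695 ≈ -0.0397.

MAP − MLE = -0.0397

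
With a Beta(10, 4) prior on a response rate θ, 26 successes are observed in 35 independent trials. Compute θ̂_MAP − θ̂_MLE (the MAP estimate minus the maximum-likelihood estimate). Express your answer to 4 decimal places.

MAP − MLE = 0.0018

Posterior is Beta(36, 13); MAP = (36−1)/(49−2) = 35/47 ≈ 0.74468.
MLE ignores the prior: θ̂_MLE = k/n = 26/35 ≈ 0.74286.
Difference = 35/47 − 26/35 = 3/1645 ≈ 0.0018.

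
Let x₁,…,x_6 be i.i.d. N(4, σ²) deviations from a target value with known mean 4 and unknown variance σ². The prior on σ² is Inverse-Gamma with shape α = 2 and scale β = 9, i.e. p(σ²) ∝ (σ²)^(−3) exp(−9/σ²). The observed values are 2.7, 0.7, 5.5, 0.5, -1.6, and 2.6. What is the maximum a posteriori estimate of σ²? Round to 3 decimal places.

Sum of squared deviations about the known mean: SS = (2.7−4)² + (0.7−4)² + (5.5−4)² + (0.5−4)² + (-1.6−4)² + (2.6−4)² = 60.4.
The Normal likelihood contributes (σ²)^(−n/2) exp(−SS/(2σ²)), so the posterior is Inverse-Gamma(α + n/2, β + SS/2) = Inverse-Gamma(5, 39.2).
The mode of Inverse-Gamma(a, b) is b/(a+1) = 39.2/6 ≈ 6.533.

σ̂²_MAP = 6.533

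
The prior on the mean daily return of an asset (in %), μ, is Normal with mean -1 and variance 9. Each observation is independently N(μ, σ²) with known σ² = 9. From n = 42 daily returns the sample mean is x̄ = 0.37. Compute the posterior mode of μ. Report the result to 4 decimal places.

μ̂_MAP = 0.3381

n = 42, x̄ = 0.37.
For a Normal prior and Normal likelihood with known variance, the posterior is Normal; its mode equals its mean, the precision-weighted average.
Prior precision 1/σ₀² = 1/9; data precision n/σ² = 42/9 = 14/3.
μ̂ = ((1/9)·(-1) + (14/3)·0.37) / (1/9 + 14/3) = (727/450)/(43/9) = 727/2150 ≈ 0.3381.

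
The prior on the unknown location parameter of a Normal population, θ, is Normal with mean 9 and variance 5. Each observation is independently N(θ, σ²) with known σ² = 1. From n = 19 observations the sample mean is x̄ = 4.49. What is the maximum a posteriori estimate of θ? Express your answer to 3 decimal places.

n = 19, x̄ = 4.49.
For a Normal prior and Normal likelihood with known variance, the posterior is Normal; its mode equals its mean, the precision-weighted average.
Prior precision 1/σ₀² = 1/5 = 0.2; data precision n/σ² = 19/1 = 19.
θ̂ = (0.2·9 + 19·4.49) / (0.2 + 19) = 87.11/19.2 = 8711/1920 ≈ 4.537.

θ̂_MAP = 4.537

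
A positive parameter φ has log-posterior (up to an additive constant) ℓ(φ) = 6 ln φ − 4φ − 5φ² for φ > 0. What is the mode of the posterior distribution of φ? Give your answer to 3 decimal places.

ℓ'(φ) = 6/φ − 4 − 10φ. Setting this to zero and multiplying by φ: 10φ² + 4φ − 6 = 0.
φ = (−4 + √(4² + 4·10·6)) / (2·10) = (−4 + √256) / 20 = (−4 + 16)/20 = 3/5.
ℓ''(φ) = −6/φ² − 10 < 0, confirming a maximum.

φ̂_MAP = 0.600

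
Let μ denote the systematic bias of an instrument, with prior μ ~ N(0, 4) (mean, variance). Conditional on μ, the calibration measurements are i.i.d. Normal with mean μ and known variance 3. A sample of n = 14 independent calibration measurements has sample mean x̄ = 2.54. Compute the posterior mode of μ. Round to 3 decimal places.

n = 14, x̄ = 2.54.
For a Normal prior and Normal likelihood with known variance, the posterior is Normal; its mode equals its mean, the precision-weighted average.
Prior precision 1/σ₀² = 1/4 = 0.25; data precision n/σ² = 14/3.
μ̂ = (0.25·0 + (14/3)·2.54) / (0.25 + 14/3) = (889/75)/(59/12) = 3556/1475 ≈ 2.411.

μ̂_MAP = 2.411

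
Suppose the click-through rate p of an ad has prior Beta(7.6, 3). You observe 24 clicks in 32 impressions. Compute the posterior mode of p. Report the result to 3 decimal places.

p̂_MAP = 0.754

Prior: Beta(7.6, 3).
Data: 24 successes in 32 trials. The binomial likelihood contributes p^24(1−p)^8, so the posterior is Beta(7.6+24, 3+8) = Beta(31.6, 11).
For Beta(a, b) with a, b > 1 the mode is (a−1)/(a+b−2) = 30.6/40.6 ≈ 0.754.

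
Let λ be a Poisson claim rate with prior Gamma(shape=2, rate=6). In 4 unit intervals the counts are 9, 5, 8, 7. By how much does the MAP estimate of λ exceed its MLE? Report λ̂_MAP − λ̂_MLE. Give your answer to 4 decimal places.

MAP − MLE = -4.2500

Σxᵢ = 29. Posterior is Gamma(31, 10); MAP = (31−1)/10 = 30/10 ≈ 3.00000.
MLE = x̄ = 29/4 ≈ 7.25000.
Difference = 30/10 − 29/4 = -17/4 ≈ -4.2500.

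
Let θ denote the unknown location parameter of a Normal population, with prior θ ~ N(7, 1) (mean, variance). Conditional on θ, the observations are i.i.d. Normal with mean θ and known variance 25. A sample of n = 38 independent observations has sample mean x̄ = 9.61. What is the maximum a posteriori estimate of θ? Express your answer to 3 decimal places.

θ̂_MAP = 8.574

n = 38, x̄ = 9.61.
For a Normal prior and Normal likelihood with known variance, the posterior is Normal; its mode equals its mean, the precision-weighted average.
Prior precision 1/σ₀² = 1/1 = 1; data precision n/σ² = 38/25 = 1.52.
θ̂ = (1·7 + 1.52·9.61) / (1 + 1.52) = 21.6072/2.52 = 3001/350 ≈ 8.574.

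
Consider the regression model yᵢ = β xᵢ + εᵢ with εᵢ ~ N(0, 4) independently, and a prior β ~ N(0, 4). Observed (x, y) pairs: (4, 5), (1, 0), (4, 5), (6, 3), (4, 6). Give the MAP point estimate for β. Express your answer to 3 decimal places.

β̂_MAP = 0.953

log p(β | y) = −Σ(yᵢ − βxᵢ)²/(2·4) − β²/(2·4) + const.
Setting the derivative to zero: Σxᵢ(yᵢ − βxᵢ)/4 − β/4 = 0, so β = Σxᵢyᵢ / (Σxᵢ² + σ²/τ²).
Σxᵢyᵢ = 4·5 + 1·0 + 4·5 + 6·3 + 4·6 = 82; Σxᵢ² = 85; σ²/τ² = 1.
β̂_MAP = 82 / (85 + 1) = 82/86 ≈ 0.953.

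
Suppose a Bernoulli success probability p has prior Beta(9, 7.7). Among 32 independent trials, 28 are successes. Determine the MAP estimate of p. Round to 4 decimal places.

Prior: Beta(9, 7.7).
Data: 28 successes in 32 trials. The binomial likelihood contributes p^28(1−p)^4, so the posterior is Beta(9+28, 7.7+4) = Beta(37, 11.7).
For Beta(a, b) with a, b > 1 the mode is (a−1)/(a+b−2) = 36/46.7 ≈ 0.7709.

p̂_MAP = 0.7709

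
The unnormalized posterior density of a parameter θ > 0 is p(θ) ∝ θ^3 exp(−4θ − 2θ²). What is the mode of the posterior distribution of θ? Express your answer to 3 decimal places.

ℓ'(θ) = 3/θ − 4 − 4θ. Setting this to zero and multiplying by θ: 4θ² + 4θ − 3 = 0.
θ = (−4 + √(4² + 4·4·3)) / (2·4) = (−4 + √64) / 8 = (−4 + 8)/8 = 1/2.
ℓ''(θ) = −3/θ² − 4 < 0, confirming a maximum.

θ̂_MAP = 0.500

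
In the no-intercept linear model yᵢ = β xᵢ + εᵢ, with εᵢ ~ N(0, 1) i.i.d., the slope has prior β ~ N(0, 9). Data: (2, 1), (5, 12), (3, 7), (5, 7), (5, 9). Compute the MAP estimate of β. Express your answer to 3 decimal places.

log p(β | y) = −Σ(yᵢ − βxᵢ)²/(2·1) − β²/(2·9) + const.
Setting the derivative to zero: Σxᵢ(yᵢ − βxᵢ)/1 − β/9 = 0, so β = Σxᵢyᵢ / (Σxᵢ² + σ²/τ²).
Σxᵢyᵢ = 2·1 + 5·12 + 3·7 + 5·7 + 5·9 = 163; Σxᵢ² = 88; σ²/τ² = 1/9.
β̂_MAP = 163 / (88 + 1/9) = 163/(793/9) = 1467/793 ≈ 1.850.

β̂_MAP = 1.850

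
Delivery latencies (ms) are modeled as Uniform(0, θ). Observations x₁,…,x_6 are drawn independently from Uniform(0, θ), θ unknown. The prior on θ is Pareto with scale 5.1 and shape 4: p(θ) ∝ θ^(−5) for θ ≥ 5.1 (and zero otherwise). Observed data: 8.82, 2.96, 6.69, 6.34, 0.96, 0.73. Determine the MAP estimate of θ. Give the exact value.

The Uniform(0, θ) likelihood is θ^(−n) for θ ≥ max(xᵢ), zero otherwise. Here max(xᵢ) = 8.82.
Posterior ∝ θ^(−5) · θ^(−6) = θ^(−11) on θ ≥ max(5.1, 8.82) = 8.82.
This density is strictly decreasing in θ, so the posterior mode lies at the lower boundary of the support.

θ̂_MAP = 8.82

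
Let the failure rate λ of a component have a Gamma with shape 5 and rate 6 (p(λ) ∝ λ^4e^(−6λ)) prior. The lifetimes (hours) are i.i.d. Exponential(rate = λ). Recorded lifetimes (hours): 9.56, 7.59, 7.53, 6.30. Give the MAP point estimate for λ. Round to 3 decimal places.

The Exponential(rate=λ) likelihood is ∝ λ^n e^(−λΣtᵢ). Here n = 4 and Σtᵢ = 9.56 + 7.59 + 7.53 + 6.30 = 30.98.
Posterior ∝ λ^4e^(−6λ) · λ^4e^(−30.98λ) = λ^8e^(−36.98λ), i.e. Gamma(9, 36.98).
Mode = (a−1)/b = 8/36.98 ≈ 0.216.

λ̂_MAP = 0.216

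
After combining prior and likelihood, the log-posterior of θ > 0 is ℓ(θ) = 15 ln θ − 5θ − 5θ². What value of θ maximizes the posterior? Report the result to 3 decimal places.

ℓ'(θ) = 15/θ − 5 − 10θ. Setting this to zero and multiplying by θ: 10θ² + 5θ − 15 = 0.
θ = (−5 + √(5² + 4·10·15)) / (2·10) = (−5 + √625) / 20 = (−5 + 25)/20 = 1.
ℓ''(θ) = −15/θ² − 10 < 0, confirming a maximum.

θ̂_MAP = 1.000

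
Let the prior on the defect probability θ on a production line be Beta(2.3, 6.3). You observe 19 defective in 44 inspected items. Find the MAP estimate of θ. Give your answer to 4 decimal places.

Prior: Beta(2.3, 6.3).
Data: 19 successes in 44 trials. The binomial likelihood contributes θ^19(1−θ)^25, so the posterior is Beta(2.3+19, 6.3+25) = Beta(21.3, 31.3).
For Beta(a, b) with a, b > 1 the mode is (a−1)/(a+b−2) = 20.3/50.6 ≈ 0.4012.

θ̂_MAP = 0.4012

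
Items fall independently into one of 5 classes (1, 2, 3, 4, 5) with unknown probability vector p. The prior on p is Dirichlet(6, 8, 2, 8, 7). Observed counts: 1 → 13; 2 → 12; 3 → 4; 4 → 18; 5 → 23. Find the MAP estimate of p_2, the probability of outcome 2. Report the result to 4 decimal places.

The posterior is Dirichlet(αᵢ + nᵢ) = Dirichlet(19, 20, 6, 26, 30).
For a Dirichlet(a₁,…,a_K) with all aᵢ > 1, the mode has j-th component (aⱼ − 1)/(Σaᵢ − K).
Here Σaᵢ = 101 and K = 5, so p_2 = (20 − 1)/(101 − 5) = 19/96 ≈ 0.1979.

MAP estimate: 0.1979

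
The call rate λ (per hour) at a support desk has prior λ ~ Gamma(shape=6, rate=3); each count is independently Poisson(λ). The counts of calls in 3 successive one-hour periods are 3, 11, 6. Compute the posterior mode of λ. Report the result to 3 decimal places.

λ̂_MAP = 4.167

Σxᵢ = 3+11+6 = 20, with n = 3.
Posterior ∝ λ^5e^(−3λ) · λ^20e^(−3λ) = λ^25e^(−6λ), i.e. Gamma(shape=26, rate=6).
The mode of a Gamma(a, b) with a ≥ 1 (shape–rate) is (a−1)/b = 25/6 ≈ 4.167.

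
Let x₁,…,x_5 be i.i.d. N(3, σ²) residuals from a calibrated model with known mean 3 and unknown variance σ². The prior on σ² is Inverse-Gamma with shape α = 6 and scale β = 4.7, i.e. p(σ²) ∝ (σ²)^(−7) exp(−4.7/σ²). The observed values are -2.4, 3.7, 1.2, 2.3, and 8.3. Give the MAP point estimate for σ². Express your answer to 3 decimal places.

Sum of squared deviations about the known mean: SS = (-2.4−3)² + (3.7−3)² + (1.2−3)² + (2.3−3)² + (8.3−3)² = 61.47.
The Normal likelihood contributes (σ²)^(−n/2) exp(−SS/(2σ²)), so the posterior is Inverse-Gamma(α + n/2, β + SS/2) = Inverse-Gamma(8.5, 35.435).
The mode of Inverse-Gamma(a, b) is b/(a+1) = 35.435/9.5 ≈ 3.730.

σ̂²_MAP = 3.730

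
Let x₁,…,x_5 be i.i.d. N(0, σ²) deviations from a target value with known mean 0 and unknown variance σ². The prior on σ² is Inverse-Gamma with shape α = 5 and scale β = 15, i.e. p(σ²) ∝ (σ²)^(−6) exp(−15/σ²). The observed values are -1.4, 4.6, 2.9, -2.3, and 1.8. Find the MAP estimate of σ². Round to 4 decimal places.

σ̂²_MAP = 4.1212

Sum of squared deviations about the known mean: SS = (-1.4−0)² + (4.6−0)² + (2.9−0)² + (-2.3−0)² + (1.8−0)² = 40.06.
The Normal likelihood contributes (σ²)^(−n/2) exp(−SS/(2σ²)), so the posterior is Inverse-Gamma(α + n/2, β + SS/2) = Inverse-Gamma(7.5, 35.03).
The mode of Inverse-Gamma(a, b) is b/(a+1) = 35.03/8.5 ≈ 4.1212.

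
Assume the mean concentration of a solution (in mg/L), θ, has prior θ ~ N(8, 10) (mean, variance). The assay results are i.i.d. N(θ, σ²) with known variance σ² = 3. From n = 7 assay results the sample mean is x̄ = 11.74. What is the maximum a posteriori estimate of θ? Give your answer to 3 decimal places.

θ̂_MAP = 11.586

n = 7, x̄ = 11.74.
For a Normal prior and Normal likelihood with known variance, the posterior is Normal; its mode equals its mean, the precision-weighted average.
Prior precision 1/σ₀² = 1/10 = 0.1; data precision n/σ² = 7/3.
θ̂ = (0.1·8 + (7/3)·11.74) / (0.1 + 7/3) = (4229/150)/(73/30) = 4229/365 ≈ 11.586.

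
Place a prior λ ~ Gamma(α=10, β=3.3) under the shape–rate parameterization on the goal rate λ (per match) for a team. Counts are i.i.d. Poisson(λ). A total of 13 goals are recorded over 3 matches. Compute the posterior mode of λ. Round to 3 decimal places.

Σxᵢ = 13, n = 3.
Posterior ∝ λ^9e^(−3.3λ) · λ^13e^(−3λ) = λ^22e^(−6.3λ), i.e. Gamma(shape=23, rate=6.3).
The mode of a Gamma(a, b) with a ≥ 1 (shape–rate) is (a−1)/b = 22/6.3 ≈ 3.492.

λ̂_MAP = 3.492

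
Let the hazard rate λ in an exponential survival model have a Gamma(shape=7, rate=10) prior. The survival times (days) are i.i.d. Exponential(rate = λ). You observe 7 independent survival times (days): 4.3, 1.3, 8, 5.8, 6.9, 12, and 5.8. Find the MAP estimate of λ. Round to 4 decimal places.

λ̂_MAP = 0.2403

The Exponential(rate=λ) likelihood is ∝ λ^n e^(−λΣtᵢ). Here n = 7 and Σtᵢ = 4.3 + 1.3 + 8 + 5.8 + 6.9 + 12 + 5.8 = 44.1.
Posterior ∝ λ^6e^(−10λ) · λ^7e^(−44.1λ) = λ^13e^(−54.1λ), i.e. Gamma(14, 54.1).
Mode = (a−1)/b = 13/54.1 ≈ 0.2403.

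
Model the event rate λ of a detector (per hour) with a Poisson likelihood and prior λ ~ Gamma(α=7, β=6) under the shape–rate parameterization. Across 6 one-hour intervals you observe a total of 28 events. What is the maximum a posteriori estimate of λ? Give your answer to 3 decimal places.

Σxᵢ = 28, n = 6.
Posterior ∝ λ^6e^(−6λ) · λ^28e^(−6λ) = λ^34e^(−12λ), i.e. Gamma(shape=35, rate=12).
The mode of a Gamma(a, b) with a ≥ 1 (shape–rate) is (a−1)/b = 34/12 ≈ 2.833.

λ̂_MAP = 2.833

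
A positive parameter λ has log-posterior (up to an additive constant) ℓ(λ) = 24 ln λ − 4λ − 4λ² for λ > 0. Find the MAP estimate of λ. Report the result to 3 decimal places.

λ̂_MAP = 1.500

ℓ'(λ) = 24/λ − 4 − 8λ. Setting this to zero and multiplying by λ: 8λ² + 4λ − 24 = 0.
λ = (−4 + √(4² + 4·8·24)) / (2·8) = (−4 + √784) / 16 = (−4 + 28)/16 = 3/2.
ℓ''(λ) = −24/λ² − 8 < 0, confirming a maximum.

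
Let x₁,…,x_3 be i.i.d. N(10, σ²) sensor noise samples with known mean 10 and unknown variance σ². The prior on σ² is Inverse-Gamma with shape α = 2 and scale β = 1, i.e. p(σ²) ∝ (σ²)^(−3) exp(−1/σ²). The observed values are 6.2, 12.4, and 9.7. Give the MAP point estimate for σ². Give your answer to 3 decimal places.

Sum of squared deviations about the known mean: SS = (6.2−10)² + (12.4−10)² + (9.7−10)² = 20.29.
The Normal likelihood contributes (σ²)^(−n/2) exp(−SS/(2σ²)), so the posterior is Inverse-Gamma(α + n/2, β + SS/2) = Inverse-Gamma(3.5, 11.145).
The mode of Inverse-Gamma(a, b) is b/(a+1) = 11.145/4.5 ≈ 2.477.

σ̂²_MAP = 2.477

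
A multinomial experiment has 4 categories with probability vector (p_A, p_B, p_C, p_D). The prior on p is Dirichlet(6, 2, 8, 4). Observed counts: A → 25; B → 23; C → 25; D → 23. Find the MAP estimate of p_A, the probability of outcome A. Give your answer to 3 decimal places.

MAP estimate of p_A = 0.268

The posterior is Dirichlet(αᵢ + nᵢ) = Dirichlet(31, 25, 33, 27).
For a Dirichlet(a₁,…,a_K) with all aᵢ > 1, the mode has j-th component (aⱼ − 1)/(Σaᵢ − K).
Here Σaᵢ = 116 and K = 4, so p_A = (31 − 1)/(116 − 4) = 30/112 ≈ 0.268.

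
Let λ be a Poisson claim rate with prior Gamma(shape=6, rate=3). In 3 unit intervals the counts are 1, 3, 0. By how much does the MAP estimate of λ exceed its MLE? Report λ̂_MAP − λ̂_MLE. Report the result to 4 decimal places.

MAP − MLE = 0.1667

Σxᵢ = 4. Posterior is Gamma(10, 6); MAP = (10−1)/6 = 9/6 ≈ 1.50000.
MLE = x̄ = 4/3 ≈ 1.33333.
Difference = 9/6 − 4/3 = 1/6 ≈ 0.1667.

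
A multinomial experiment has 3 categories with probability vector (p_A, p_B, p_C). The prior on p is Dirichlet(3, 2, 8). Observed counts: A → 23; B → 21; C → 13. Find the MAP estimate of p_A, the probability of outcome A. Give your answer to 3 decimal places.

MAP estimate of p_A = 0.373

The posterior is Dirichlet(αᵢ + nᵢ) = Dirichlet(26, 23, 21).
For a Dirichlet(a₁,…,a_K) with all aᵢ > 1, the mode has j-th component (aⱼ − 1)/(Σaᵢ − K).
Here Σaᵢ = 70 and K = 3, so p_A = (26 − 1)/(70 − 3) = 25/67 ≈ 0.373.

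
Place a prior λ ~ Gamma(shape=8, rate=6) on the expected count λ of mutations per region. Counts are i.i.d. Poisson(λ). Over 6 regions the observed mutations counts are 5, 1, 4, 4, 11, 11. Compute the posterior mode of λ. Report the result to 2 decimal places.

λ̂_MAP = 3.58

Σxᵢ = 5+1+4+4+11+11 = 36, with n = 6.
Posterior ∝ λ^7e^(−6λ) · λ^36e^(−6λ) = λ^43e^(−12λ), i.e. Gamma(shape=44, rate=12).
The mode of a Gamma(a, b) with a ≥ 1 (shape–rate) is (a−1)/b = 43/12 ≈ 3.58.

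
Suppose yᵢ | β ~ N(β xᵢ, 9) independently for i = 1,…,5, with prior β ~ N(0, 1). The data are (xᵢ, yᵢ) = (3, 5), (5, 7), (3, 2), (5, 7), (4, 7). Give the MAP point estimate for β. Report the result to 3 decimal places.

log p(β | y) = −Σ(yᵢ − βxᵢ)²/(2·9) − β²/(2·1) + const.
Setting the derivative to zero: Σxᵢ(yᵢ − βxᵢ)/9 − β/1 = 0, so β = Σxᵢyᵢ / (Σxᵢ² + σ²/τ²).
Σxᵢyᵢ = 3·5 + 5·7 + 3·2 + 5·7 + 4·7 = 119; Σxᵢ² = 84; σ²/τ² = 9.
β̂_MAP = 119 / (84 + 9) = 119/93 ≈ 1.280.

β̂_MAP = 1.280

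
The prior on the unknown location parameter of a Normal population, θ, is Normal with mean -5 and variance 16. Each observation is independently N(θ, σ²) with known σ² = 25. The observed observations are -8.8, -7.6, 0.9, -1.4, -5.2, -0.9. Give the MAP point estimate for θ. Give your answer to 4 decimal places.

n = 6; x̄ = ((-8.8) + (-7.6) + 0.9 + (-1.4) + (-5.2) + (-0.9))/6 = -23/6 = -23/6 ≈ -3.8333.
For a Normal prior and Normal likelihood with known variance, the posterior is Normal; its mode equals its mean, the precision-weighted average.
Prior precision 1/σ₀² = 1/16 = 0.0625; data precision n/σ² = 6/25 = 0.24.
θ̂ = (0.0625·(-5) + 0.24·(-23/6)) / (0.0625 + 0.24) = (-1.2325)/0.3025 = -493/121 ≈ -4.0744.

θ̂_MAP = -4.0744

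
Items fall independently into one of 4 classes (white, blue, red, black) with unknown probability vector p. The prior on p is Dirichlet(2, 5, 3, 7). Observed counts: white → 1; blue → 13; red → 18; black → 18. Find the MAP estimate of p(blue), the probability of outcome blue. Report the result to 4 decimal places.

MAP estimate of p(blue) = 0.2698

The posterior is Dirichlet(αᵢ + nᵢ) = Dirichlet(3, 18, 21, 25).
For a Dirichlet(a₁,…,a_K) with all aᵢ > 1, the mode has j-th component (aⱼ − 1)/(Σaᵢ − K).
Here Σaᵢ = 67 and K = 4, so p(blue) = (18 − 1)/(67 − 4) = 17/63 ≈ 0.2698.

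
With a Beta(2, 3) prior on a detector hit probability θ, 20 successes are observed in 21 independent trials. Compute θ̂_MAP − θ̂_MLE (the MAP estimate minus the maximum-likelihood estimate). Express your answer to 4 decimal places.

MAP − MLE = -0.0774

Posterior is Beta(22, 4); MAP = (22−1)/(26−2) = 21/24 ≈ 0.87500.
MLE ignores the prior: θ̂_MLE = k/n = 20/21 ≈ 0.95238.
Difference = 21/24 − 20/21 = -13/168 ≈ -0.0774.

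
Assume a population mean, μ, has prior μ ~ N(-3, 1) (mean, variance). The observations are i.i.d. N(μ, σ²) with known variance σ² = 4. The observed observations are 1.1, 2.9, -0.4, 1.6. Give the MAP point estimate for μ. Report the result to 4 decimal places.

n = 4; x̄ = (1.1 + 2.9 + (-0.4) + 1.6)/4 = 5.2/4 = 1.3.
For a Normal prior and Normal likelihood with known variance, the posterior is Normal; its mode equals its mean, the precision-weighted average.
Prior precision 1/σ₀² = 1/1 = 1; data precision n/σ² = 4/4 = 1.
μ̂ = (1·(-3) + 1·1.3) / (1 + 1) = (-1.7)/2 = -0.8500.

μ̂_MAP = -0.8500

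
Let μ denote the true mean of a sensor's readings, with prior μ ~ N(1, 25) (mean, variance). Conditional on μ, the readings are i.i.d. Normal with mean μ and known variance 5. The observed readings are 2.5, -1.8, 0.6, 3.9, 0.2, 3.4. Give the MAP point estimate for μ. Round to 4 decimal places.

n = 6; x̄ = (2.5 + (-1.8) + 0.6 + 3.9 + 0.2 + 3.4)/6 = 8.8/6 = 22/15 ≈ 1.4667.
For a Normal prior and Normal likelihood with known variance, the posterior is Normal; its mode equals its mean, the precision-weighted average.
Prior precision 1/σ₀² = 1/25 = 0.04; data precision n/σ² = 6/5 = 1.2.
μ̂ = (0.04·1 + 1.2·(22/15)) / (0.04 + 1.2) = 1.8/1.24 = 45/31 ≈ 1.4516.

μ̂_MAP = 1.4516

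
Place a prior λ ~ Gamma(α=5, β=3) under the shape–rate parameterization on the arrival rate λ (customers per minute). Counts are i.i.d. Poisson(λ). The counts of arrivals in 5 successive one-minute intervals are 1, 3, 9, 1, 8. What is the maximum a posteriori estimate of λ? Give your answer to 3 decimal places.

Σxᵢ = 1+3+9+1+8 = 22, with n = 5.
Posterior ∝ λ^4e^(−3λ) · λ^22e^(−5λ) = λ^26e^(−8λ), i.e. Gamma(shape=27, rate=8).
The mode of a Gamma(a, b) with a ≥ 1 (shape–rate) is (a−1)/b = 26/8 ≈ 3.250.

λ̂_MAP = 3.250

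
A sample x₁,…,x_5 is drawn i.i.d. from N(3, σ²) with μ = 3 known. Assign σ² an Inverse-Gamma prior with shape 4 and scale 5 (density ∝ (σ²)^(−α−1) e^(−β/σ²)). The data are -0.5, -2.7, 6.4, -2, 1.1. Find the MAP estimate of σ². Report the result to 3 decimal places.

Sum of squared deviations about the known mean: SS = (-0.5−3)² + (-2.7−3)² + (6.4−3)² + (-2−3)² + (1.1−3)² = 84.91.
The Normal likelihood contributes (σ²)^(−n/2) exp(−SS/(2σ²)), so the posterior is Inverse-Gamma(α + n/2, β + SS/2) = Inverse-Gamma(6.5, 47.455).
The mode of Inverse-Gamma(a, b) is b/(a+1) = 47.455/7.5 ≈ 6.327.

σ̂²_MAP = 6.327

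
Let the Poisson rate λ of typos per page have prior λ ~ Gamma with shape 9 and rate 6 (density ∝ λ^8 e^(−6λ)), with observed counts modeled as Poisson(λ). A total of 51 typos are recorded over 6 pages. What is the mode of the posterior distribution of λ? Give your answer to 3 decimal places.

Σxᵢ = 51, n = 6.
Posterior ∝ λ^8e^(−6λ) · λ^51e^(−6λ) = λ^59e^(−12λ), i.e. Gamma(shape=60, rate=12).
The mode of a Gamma(a, b) with a ≥ 1 (shape–rate) is (a−1)/b = 59/12 ≈ 4.917.

λ̂_MAP = 4.917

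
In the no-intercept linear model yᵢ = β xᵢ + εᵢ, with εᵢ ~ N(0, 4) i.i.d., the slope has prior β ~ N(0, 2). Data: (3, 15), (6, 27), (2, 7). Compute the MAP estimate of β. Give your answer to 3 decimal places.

β̂_MAP = 4.333

log p(β | y) = −Σ(yᵢ − βxᵢ)²/(2·4) − β²/(2·2) + const.
Setting the derivative to zero: Σxᵢ(yᵢ − βxᵢ)/4 − β/2 = 0, so β = Σxᵢyᵢ / (Σxᵢ² + σ²/τ²).
Σxᵢyᵢ = 3·15 + 6·27 + 2·7 = 221; Σxᵢ² = 49; σ²/τ² = 2.
β̂_MAP = 221 / (49 + 2) = 221/51 ≈ 4.333.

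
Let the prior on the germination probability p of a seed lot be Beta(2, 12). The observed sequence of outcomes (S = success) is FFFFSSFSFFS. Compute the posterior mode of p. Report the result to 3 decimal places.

p̂_MAP = 0.217

Prior: Beta(2, 12).
Data: 4 successes in 11 trials (from the sequence). The binomial likelihood contributes p^4(1−p)^7, so the posterior is Beta(2+4, 12+7) = Beta(6, 19).
For Beta(a, b) with a, b > 1 the mode is (a−1)/(a+b−2) = 5/23 ≈ 0.217.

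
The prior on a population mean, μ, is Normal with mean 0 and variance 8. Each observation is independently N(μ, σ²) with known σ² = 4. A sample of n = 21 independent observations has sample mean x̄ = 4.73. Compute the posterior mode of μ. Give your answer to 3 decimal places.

μ̂_MAP = 4.620

n = 21, x̄ = 4.73.
For a Normal prior and Normal likelihood with known variance, the posterior is Normal; its mode equals its mean, the precision-weighted average.
Prior precision 1/σ₀² = 1/8 = 0.125; data precision n/σ² = 21/4 = 5.25.
μ̂ = (0.125·0 + 5.25·4.73) / (0.125 + 5.25) = 24.8325/5.375 = 4.620.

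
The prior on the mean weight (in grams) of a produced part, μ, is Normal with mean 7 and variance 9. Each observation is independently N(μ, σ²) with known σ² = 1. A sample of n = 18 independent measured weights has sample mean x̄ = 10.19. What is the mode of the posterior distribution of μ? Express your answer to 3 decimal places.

n = 18, x̄ = 10.19.
For a Normal prior and Normal likelihood with known variance, the posterior is Normal; its mode equals its mean, the precision-weighted average.
Prior precision 1/σ₀² = 1/9; data precision n/σ² = 18/1 = 18.
μ̂ = ((1/9)·7 + 18·10.19) / (1/9 + 18) = (82889/450)/(163/9) = 82889/8150 ≈ 10.170.

μ̂_MAP = 10.170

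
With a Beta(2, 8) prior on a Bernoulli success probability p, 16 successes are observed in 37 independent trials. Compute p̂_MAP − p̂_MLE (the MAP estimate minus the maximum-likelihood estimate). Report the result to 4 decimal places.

Posterior is Beta(18, 29); MAP = (18−1)/(47−2) = 17/45 ≈ 0.37778.
MLE ignores the prior: p̂_MLE = k/n = 16/37 ≈ 0.43243.
Difference = 17/45 − 16/37 = -91/1665 ≈ -0.0547.

MAP − MLE = -0.0547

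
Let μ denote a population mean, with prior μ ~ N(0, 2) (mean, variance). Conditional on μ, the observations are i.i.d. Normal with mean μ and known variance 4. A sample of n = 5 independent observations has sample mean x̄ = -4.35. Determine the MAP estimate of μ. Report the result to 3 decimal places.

μ̂_MAP = -3.107

n = 5, x̄ = -4.35.
For a Normal prior and Normal likelihood with known variance, the posterior is Normal; its mode equals its mean, the precision-weighted average.
Prior precision 1/σ₀² = 1/2 = 0.5; data precision n/σ² = 5/4 = 1.25.
μ̂ = (0.5·0 + 1.25·(-4.35)) / (0.5 + 1.25) = (-5.4375)/1.75 = -87/28 ≈ -3.107.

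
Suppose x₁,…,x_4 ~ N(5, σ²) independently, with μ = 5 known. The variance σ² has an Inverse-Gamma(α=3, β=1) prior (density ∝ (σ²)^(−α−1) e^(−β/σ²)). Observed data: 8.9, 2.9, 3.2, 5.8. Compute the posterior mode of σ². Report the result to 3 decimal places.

σ̂²_MAP = 2.125

Sum of squared deviations about the known mean: SS = (8.9−5)² + (2.9−5)² + (3.2−5)² + (5.8−5)² = 23.5.
The Normal likelihood contributes (σ²)^(−n/2) exp(−SS/(2σ²)), so the posterior is Inverse-Gamma(α + n/2, β + SS/2) = Inverse-Gamma(5, 12.75).
The mode of Inverse-Gamma(a, b) is b/(a+1) = 12.75/6 ≈ 2.125.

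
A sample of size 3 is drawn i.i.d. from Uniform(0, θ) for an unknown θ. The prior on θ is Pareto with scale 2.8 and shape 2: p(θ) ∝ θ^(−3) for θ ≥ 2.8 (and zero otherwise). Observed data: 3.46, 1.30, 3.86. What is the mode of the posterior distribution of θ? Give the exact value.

The Uniform(0, θ) likelihood is θ^(−n) for θ ≥ max(xᵢ), zero otherwise. Here max(xᵢ) = 3.86.
Posterior ∝ θ^(−3) · θ^(−3) = θ^(−6) on θ ≥ max(2.8, 3.86) = 3.86.
This density is strictly decreasing in θ, so the posterior mode lies at the lower boundary of the support.

θ̂_MAP = 3.86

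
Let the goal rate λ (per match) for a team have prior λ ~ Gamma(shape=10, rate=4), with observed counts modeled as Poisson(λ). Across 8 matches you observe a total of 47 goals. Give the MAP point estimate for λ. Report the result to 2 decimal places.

Σxᵢ = 47, n = 8.
Posterior ∝ λ^9e^(−4λ) · λ^47e^(−8λ) = λ^56e^(−12λ), i.e. Gamma(shape=57, rate=12).
The mode of a Gamma(a, b) with a ≥ 1 (shape–rate) is (a−1)/b = 56/12 ≈ 4.67.

λ̂_MAP = 4.67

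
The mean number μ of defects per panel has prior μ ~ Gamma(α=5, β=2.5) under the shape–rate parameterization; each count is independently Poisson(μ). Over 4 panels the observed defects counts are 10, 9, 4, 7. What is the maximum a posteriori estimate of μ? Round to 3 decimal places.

Σxᵢ = 10+9+4+7 = 30, with n = 4.
Posterior ∝ μ^4e^(−2.5μ) · μ^30e^(−4μ) = μ^34e^(−6.5μ), i.e. Gamma(shape=35, rate=6.5).
The mode of a Gamma(a, b) with a ≥ 1 (shape–rate) is (a−1)/b = 34/6.5 ≈ 5.231.

μ̂_MAP = 5.231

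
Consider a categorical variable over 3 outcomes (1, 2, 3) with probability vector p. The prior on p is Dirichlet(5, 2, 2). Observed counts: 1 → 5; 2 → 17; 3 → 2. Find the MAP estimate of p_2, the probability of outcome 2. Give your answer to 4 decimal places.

The posterior is Dirichlet(αᵢ + nᵢ) = Dirichlet(10, 19, 4).
For a Dirichlet(a₁,…,a_K) with all aᵢ > 1, the mode has j-th component (aⱼ − 1)/(Σaᵢ − K).
Here Σaᵢ = 33 and K = 3, so p_2 = (19 − 1)/(33 − 3) = 18/30 ≈ 0.6000.

MAP estimate: 0.6000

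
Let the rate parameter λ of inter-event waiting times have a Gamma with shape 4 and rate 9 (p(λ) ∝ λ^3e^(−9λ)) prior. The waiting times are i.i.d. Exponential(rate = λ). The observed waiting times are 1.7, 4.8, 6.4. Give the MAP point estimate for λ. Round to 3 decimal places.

The Exponential(rate=λ) likelihood is ∝ λ^n e^(−λΣtᵢ). Here n = 3 and Σtᵢ = 1.7 + 4.8 + 6.4 = 12.9.
Posterior ∝ λ^3e^(−9λ) · λ^3e^(−12.9λ) = λ^6e^(−21.9λ), i.e. Gamma(7, 21.9).
Mode = (a−1)/b = 6/21.9 ≈ 0.274.

λ̂_MAP = 0.274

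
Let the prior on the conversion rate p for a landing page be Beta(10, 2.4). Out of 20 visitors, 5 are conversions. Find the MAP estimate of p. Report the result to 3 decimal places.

p̂_MAP = 0.461

Prior: Beta(10, 2.4).
Data: 5 successes in 20 trials. The binomial likelihood contributes p^5(1−p)^15, so the posterior is Beta(10+5, 2.4+15) = Beta(15, 17.4).
For Beta(a, b) with a, b > 1 the mode is (a−1)/(a+b−2) = 14/30.4 ≈ 0.461.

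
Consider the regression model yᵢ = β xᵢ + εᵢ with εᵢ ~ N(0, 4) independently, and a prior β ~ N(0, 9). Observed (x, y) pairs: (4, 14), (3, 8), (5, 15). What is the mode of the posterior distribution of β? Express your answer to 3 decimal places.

log p(β | y) = −Σ(yᵢ − βxᵢ)²/(2·4) − β²/(2·9) + const.
Setting the derivative to zero: Σxᵢ(yᵢ − βxᵢ)/4 − β/9 = 0, so β = Σxᵢyᵢ / (Σxᵢ² + σ²/τ²).
Σxᵢyᵢ = 4·14 + 3·8 + 5·15 = 155; Σxᵢ² = 50; σ²/τ² = 4/9.
β̂_MAP = 155 / (50 + 4/9) = 155/(454/9) = 1395/454 ≈ 3.073.

β̂_MAP = 3.073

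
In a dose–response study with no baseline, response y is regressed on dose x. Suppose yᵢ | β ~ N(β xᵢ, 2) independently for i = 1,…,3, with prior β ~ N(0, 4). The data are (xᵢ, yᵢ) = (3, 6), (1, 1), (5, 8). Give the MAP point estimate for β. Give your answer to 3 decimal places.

β̂_MAP = 1.662

log p(β | y) = −Σ(yᵢ − βxᵢ)²/(2·2) − β²/(2·4) + const.
Setting the derivative to zero: Σxᵢ(yᵢ − βxᵢ)/2 − β/4 = 0, so β = Σxᵢyᵢ / (Σxᵢ² + σ²/τ²).
Σxᵢyᵢ = 3·6 + 1·1 + 5·8 = 59; Σxᵢ² = 35; σ²/τ² = 0.5.
β̂_MAP = 59 / (35 + 0.5) = 59/35.5 ≈ 1.662.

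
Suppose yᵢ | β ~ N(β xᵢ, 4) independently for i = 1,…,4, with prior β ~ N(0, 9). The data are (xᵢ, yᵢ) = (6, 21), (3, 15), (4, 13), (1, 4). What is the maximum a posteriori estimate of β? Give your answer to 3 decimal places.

β̂_MAP = 3.635

log p(β | y) = −Σ(yᵢ − βxᵢ)²/(2·4) − β²/(2·9) + const.
Setting the derivative to zero: Σxᵢ(yᵢ − βxᵢ)/4 − β/9 = 0, so β = Σxᵢyᵢ / (Σxᵢ² + σ²/τ²).
Σxᵢyᵢ = 6·21 + 3·15 + 4·13 + 1·4 = 227; Σxᵢ² = 62; σ²/τ² = 4/9.
β̂_MAP = 227 / (62 + 4/9) = 227/(562/9) = 2043/562 ≈ 3.635.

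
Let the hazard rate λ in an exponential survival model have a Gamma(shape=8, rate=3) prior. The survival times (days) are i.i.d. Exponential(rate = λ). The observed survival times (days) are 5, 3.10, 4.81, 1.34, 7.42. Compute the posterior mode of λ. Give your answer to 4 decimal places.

λ̂_MAP = 0.4864

The Exponential(rate=λ) likelihood is ∝ λ^n e^(−λΣtᵢ). Here n = 5 and Σtᵢ = 5 + 3.10 + 4.81 + 1.34 + 7.42 = 21.67.
Posterior ∝ λ^7e^(−3λ) · λ^5e^(−21.67λ) = λ^12e^(−24.67λ), i.e. Gamma(13, 24.67).
Mode = (a−1)/b = 12/24.67 ≈ 0.4864.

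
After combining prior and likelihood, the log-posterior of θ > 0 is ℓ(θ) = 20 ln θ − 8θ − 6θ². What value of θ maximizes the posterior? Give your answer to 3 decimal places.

ℓ'(θ) = 20/θ − 8 − 12θ. Setting this to zero and multiplying by θ: 12θ² + 8θ − 20 = 0.
θ = (−8 + √(8² + 4·12·20)) / (2·12) = (−8 + √1024) / 24 = (−8 + 32)/24 = 1.
ℓ''(θ) = −20/θ² − 12 < 0, confirming a maximum.

θ̂_MAP = 1.000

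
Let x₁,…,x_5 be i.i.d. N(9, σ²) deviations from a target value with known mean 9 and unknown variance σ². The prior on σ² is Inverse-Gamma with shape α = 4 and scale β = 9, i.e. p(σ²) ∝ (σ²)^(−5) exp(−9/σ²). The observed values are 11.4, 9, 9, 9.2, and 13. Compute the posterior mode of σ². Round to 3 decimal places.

Sum of squared deviations about the known mean: SS = (11.4−9)² + (9−9)² + (9−9)² + (9.2−9)² + (13−9)² = 21.8.
The Normal likelihood contributes (σ²)^(−n/2) exp(−SS/(2σ²)), so the posterior is Inverse-Gamma(α + n/2, β + SS/2) = Inverse-Gamma(6.5, 19.9).
The mode of Inverse-Gamma(a, b) is b/(a+1) = 19.9/7.5 ≈ 2.653.

σ̂²_MAP = 2.653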